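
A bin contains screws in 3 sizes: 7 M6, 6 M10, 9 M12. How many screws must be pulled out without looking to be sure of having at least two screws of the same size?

4

The worst case takes 1 screw of each size without reaching 2 of any: 3 × 1 = 3.
The next screw must bring some size to 2, so 3 + 1 = 4.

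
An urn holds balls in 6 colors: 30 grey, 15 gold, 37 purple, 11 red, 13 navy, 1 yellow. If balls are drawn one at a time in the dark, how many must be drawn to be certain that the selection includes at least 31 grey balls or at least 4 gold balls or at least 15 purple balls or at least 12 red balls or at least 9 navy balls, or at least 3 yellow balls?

68

The worst case stops just short of every target: 30 grey, 3 gold, 14 purple, 11 red, 8 navy, all 1 yellow — 30 + 3 + 14 + 11 + 8 + 1 = 67 balls.
One more ball must push some color to its target, so 67 + 1 = 68.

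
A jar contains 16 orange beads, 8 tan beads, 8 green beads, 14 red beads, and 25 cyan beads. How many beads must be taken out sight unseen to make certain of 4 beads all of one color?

16

The worst case takes 3 beads of each color without reaching 4 of any: 5 × 3 = 15.
The next bead must bring some color to 4, so 15 + 1 = 16.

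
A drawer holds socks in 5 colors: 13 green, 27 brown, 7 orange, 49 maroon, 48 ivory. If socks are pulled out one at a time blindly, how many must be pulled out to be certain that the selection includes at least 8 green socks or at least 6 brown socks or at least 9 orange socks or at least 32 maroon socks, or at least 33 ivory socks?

The worst case stops just short of every target: 7 green, 5 brown, all 7 orange, 31 maroon, 32 ivory — 7 + 5 + 7 + 31 + 32 = 82 socks.
One more sock must push some color to its target, so 82 + 1 = 83.

83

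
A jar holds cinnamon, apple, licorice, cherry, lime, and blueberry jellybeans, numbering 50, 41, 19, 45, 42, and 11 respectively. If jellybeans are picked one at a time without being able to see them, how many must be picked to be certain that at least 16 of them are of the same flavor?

Treat the 6 flavors as pigeonholes.
In the worst case we take at most 15 of each flavor, but all 11 blueberry (fewer than 15), giving 15 + 15 + 15 + 15 + 15 + 11 = 86.
One more jellybean then forces some flavor to 16, so 86 + 1 = 87.

87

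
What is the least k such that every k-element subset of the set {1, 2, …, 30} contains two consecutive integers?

Partition {1, …, 30} into 15 pairs: {1,2}, {3,4}, …, {29,30}.
Choosing 15 integers — say the 15 even numbers 2, 4, …, 30 — takes one from each pair and avoids the property.
Choosing 16 forces two into the same pair by pigeonhole, and those are consecutive. So 16.

16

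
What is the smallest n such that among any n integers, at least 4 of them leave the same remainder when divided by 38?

There are 38 residue classes modulo 38 acting as pigeonholes.
With 38 × 3 = 114 integers we could place exactly 3 in each, with no class reaching 4.
One more forces some class to hold 4, so 114 + 1 = 115.

115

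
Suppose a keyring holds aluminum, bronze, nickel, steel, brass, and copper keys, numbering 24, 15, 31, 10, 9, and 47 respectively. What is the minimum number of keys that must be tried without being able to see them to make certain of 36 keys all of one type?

125

In the worst case we take at most 35 of each type, but all 24 aluminum, all 15 bronze, all 31 nickel, all 10 steel, and all 9 brass (fewer than 35), giving 24 + 15 + 31 + 10 + 9 + 35 = 124.
One more key then forces some type to 36, so 124 + 1 = 125.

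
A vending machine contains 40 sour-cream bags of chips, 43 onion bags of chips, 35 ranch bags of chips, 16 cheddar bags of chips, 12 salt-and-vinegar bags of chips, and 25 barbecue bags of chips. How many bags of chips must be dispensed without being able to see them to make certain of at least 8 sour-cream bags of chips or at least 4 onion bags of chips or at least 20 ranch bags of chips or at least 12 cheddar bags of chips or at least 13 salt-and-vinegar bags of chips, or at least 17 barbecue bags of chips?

Each of the 6 flavors has its own threshold; avoid all of them simultaneously.
The worst case stops just short of every target: 7 sour-cream, 3 onion, 19 ranch, 11 cheddar, 12 salt-and-vinegar, 16 barbecue — 7 + 3 + 19 + 11 + 12 + 16 = 68 bags of chips.
One more bag of chips must push some flavor to its target, so 68 + 1 = 69.

69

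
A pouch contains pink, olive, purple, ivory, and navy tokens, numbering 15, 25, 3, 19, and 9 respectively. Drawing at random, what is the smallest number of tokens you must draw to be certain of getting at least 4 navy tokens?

66

The worst case draws every non-navy token first: 15 + 25 + 3 + 19 = 62.
The next 4 draws are then forced to be navy, giving 62 + 4 = 66.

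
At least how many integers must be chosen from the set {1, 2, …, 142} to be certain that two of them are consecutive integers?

Partition {1, …, 142} into 71 pairs: {1,2}, {3,4}, …, {141,142}.
Choosing 71 integers — say the 71 even numbers 2, 4, …, 142 — takes one from each pair and avoids the property.
Choosing 72 forces two into the same pair by pigeonhole, and those are consecutive. So 72.

72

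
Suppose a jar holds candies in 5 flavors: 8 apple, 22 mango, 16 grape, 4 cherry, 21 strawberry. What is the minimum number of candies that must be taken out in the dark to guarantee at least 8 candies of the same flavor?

33

Treat the 5 flavors as pigeonholes.
In the worst case we take at most 7 of each flavor, but all 4 cherry (fewer than 7), giving 7 + 7 + 7 + 4 + 7 = 32.
One more candy then forces some flavor to 8, so 32 + 1 = 33.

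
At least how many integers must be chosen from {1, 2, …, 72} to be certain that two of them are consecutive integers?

37

Partition {1, …, 72} into 36 pairs: {1,2}, {3,4}, …, {71,72}.
Choosing 36 integers — say the 36 even numbers 2, 4, …, 72 — takes one from each pair and avoids the property.
Choosing 37 forces two into the same pair by pigeonhole, and those are consecutive. So 37.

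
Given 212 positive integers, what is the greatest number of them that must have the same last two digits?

If each of the 100 possible two-digit endings held at most 2, the total would be at most 100 × 2 = 200 < 212, a contradiction.
So at least one holds ⌈212/100⌉ = 3.

3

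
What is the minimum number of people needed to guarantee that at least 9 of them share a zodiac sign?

There are 12 zodiac signs acting as pigeonholes.
With 12 × 8 = 96 people we could place exactly 8 in each, with no class reaching 9.
One more forces some class to hold 9, so 96 + 1 = 97.

97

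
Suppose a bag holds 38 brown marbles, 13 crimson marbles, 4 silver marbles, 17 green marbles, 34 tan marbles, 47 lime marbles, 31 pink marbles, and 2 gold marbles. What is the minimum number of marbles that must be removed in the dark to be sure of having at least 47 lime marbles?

186

The worst case draws every non-lime marble first: 38 + 13 + 4 + 17 + 34 + 31 + 2 = 139.
The next 47 draws are then forced to be lime, giving 139 + 47 = 186.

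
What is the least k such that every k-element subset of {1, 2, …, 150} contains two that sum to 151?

76

Partition {1, …, 150} into 75 pairs: {1,150}, {2,149}, …, {75,76}.
Choosing 75 integers — say the integers 1 through 75 — takes one from each pair and avoids the property.
Choosing 76 forces two into the same pair by pigeonhole, and those sum to 151. So 76.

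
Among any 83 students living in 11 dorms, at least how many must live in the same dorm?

The 83 students fall into 11 dorms.
If each of the 11 dorms held at most 7, the total would be at most 11 × 7 = 77 < 83, a contradiction.
So at least one holds ⌈83/11⌉ = 8.

8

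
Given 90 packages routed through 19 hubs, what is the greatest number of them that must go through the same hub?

5

The 90 packages fall into 19 hubs.
If each of the 19 hubs held at most 4, the total would be at most 19 × 4 = 76 < 90, a contradiction.
So at least one holds ⌈90/19⌉ = 5.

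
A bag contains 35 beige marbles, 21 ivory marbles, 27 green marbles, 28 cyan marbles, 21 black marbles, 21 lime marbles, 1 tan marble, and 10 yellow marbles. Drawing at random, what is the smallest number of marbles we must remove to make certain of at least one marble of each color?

164

The hardest color to obtain is tan: we could draw every other marble first — 164 − 1 = 163 marbles — without a single tan one.
The next draw must be tan, so 163 + 1 = 164.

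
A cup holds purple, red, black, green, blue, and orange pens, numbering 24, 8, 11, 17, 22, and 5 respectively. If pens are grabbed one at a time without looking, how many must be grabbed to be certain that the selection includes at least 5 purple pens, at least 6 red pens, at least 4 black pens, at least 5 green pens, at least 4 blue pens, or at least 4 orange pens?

The worst case stops just short of every target: 4 purple, 5 red, 3 black, 4 green, 3 blue, 3 orange — 4 + 5 + 3 + 4 + 3 + 3 = 22 pens.
One more pen must push some ink color to its target, so 22 + 1 = 23.

23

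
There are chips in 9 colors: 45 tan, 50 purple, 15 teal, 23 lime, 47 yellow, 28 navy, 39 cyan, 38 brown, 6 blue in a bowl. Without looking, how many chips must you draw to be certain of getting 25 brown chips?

278

The worst case draws every non-brown chip first: 45 + 50 + 15 + 23 + 47 + 28 + 39 + 6 = 253.
The next 25 draws are then forced to be brown, giving 253 + 25 = 278.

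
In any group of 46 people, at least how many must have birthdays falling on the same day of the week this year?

7

If each of the 7 days of the week held at most 6, the total would be at most 7 × 6 = 42 < 46, a contradiction.
So at least one holds ⌈46/7⌉ = 7.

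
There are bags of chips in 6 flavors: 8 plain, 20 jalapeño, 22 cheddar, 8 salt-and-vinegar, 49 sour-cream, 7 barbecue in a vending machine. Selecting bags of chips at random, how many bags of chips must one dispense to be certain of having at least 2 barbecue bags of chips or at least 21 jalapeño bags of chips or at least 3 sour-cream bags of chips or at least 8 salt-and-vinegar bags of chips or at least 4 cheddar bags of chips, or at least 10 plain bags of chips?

42

Each of the 6 flavors has its own threshold; avoid all of them simultaneously.
The worst case stops just short of every target: all 8 plain, 20 jalapeño, 3 cheddar, 7 salt-and-vinegar, 2 sour-cream, 1 barbecue — 8 + 20 + 3 + 7 + 2 + 1 = 41 bags of chips.
One more bag of chips must push some flavor to its target, so 41 + 1 = 42.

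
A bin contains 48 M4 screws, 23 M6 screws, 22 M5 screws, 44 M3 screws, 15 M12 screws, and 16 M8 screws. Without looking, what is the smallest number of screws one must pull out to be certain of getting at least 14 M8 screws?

The worst case draws every non-M8 screw first: 48 + 23 + 22 + 44 + 15 = 152.
The next 14 draws are then forced to be M8, giving 152 + 14 = 166.

166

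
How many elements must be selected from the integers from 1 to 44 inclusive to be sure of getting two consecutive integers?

Partition {1, …, 44} into 22 pairs: {1,2}, {3,4}, …, {43,44}.
Choosing 22 integers — say the 22 even numbers 2, 4, …, 44 — takes one from each pair and avoids the property.
Choosing 23 forces two into the same pair by pigeonhole, and those are consecutive. So 23.

23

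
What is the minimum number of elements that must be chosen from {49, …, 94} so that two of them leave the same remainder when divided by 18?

19

Use the pigeonhole principle on residue classes: group the integers by remainder mod 18; there are 18 residue classes, each nonempty in this range.
Choosing one from each class (18 integers) avoids any shared remainder.
One more choice must repeat a class, so two differ by a multiple of 18. Hence 18 + 1 = 19.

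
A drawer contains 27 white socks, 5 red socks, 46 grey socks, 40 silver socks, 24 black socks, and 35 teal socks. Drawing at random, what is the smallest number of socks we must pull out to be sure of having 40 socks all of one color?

170

Treat the 6 colors as pigeonholes.
In the worst case we take at most 39 of each color, but all 27 white, all 5 red, all 24 black, and all 35 teal (fewer than 39), giving 27 + 5 + 39 + 39 + 24 + 35 = 169.
One more sock then forces some color to 40, so 169 + 1 = 170.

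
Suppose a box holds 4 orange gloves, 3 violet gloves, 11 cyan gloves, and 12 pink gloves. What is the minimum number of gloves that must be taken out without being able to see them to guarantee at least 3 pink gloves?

The worst case draws every non-pink glove first: 4 + 3 + 11 = 18.
The next 3 draws are then forced to be pink, giving 18 + 3 = 21.

21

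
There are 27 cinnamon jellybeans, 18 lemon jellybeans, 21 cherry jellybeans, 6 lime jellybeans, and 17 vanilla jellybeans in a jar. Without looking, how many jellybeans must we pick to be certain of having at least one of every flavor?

84

The hardest flavor to obtain is lime: we could draw every other jellybean first — 89 − 6 = 83 jellybeans — without a single lime one.
The next draw must be lime, so 83 + 1 = 84.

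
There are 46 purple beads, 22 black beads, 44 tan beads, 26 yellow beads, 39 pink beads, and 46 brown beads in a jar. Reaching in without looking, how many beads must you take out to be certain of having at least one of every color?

The hardest color to obtain is black: we could draw every other bead first — 223 − 22 = 201 beads — without a single black one.
The next draw must be black, so 201 + 1 = 202.

202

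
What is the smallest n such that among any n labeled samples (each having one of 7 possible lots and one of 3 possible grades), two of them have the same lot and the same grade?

22

There are 7 × 3 = 21 (lot, grade) combinations acting as pigeonholes.
With 21 labeled samples we could place one in each, avoiding any repeat.
One more forces some (lot, grade) pair to hold 2, so 21 + 1 = 22.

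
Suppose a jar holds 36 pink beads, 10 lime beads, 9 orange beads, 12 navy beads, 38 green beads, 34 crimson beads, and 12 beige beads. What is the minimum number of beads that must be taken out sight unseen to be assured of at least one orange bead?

143

The worst case draws every non-orange bead first: 36 + 10 + 12 + 38 + 34 + 12 = 142.
The next draw is then forced to be orange, giving 142 + 1 = 143.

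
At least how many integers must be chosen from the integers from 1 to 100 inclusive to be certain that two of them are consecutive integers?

51

Partition {1, …, 100} into 50 pairs: {1,2}, {3,4}, …, {99,100}.
Choosing 50 integers — say the 50 even numbers 2, 4, …, 100 — takes one from each pair and avoids the property.
Choosing 51 forces two into the same pair by pigeonhole, and those are consecutive. So 51.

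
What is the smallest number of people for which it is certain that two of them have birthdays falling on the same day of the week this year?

8

There are 7 days of the week acting as pigeonholes.
With 7 people we could place one in each, avoiding any repeat.
One more forces some class to hold 2, so 7 + 1 = 8.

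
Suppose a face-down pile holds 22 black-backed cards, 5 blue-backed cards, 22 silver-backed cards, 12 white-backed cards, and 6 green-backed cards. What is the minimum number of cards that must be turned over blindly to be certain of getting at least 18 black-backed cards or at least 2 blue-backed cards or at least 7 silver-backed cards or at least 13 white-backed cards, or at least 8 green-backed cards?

The worst case stops just short of every target: 17 black-backed, 1 blue-backed, 6 silver-backed, 12 white-backed, all 6 green-backed — 17 + 1 + 6 + 12 + 6 = 42 cards.
One more card must push some back color to its target, so 42 + 1 = 43.

43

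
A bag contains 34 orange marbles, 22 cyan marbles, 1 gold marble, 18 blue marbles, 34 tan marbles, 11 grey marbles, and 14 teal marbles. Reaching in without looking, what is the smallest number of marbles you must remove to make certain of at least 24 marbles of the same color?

113

In the worst case we take at most 23 of each color, but all 22 cyan, all 1 gold, all 18 blue, all 11 grey, and all 14 teal (fewer than 23), giving 23 + 22 + 1 + 18 + 23 + 11 + 14 = 112.
One more marble then forces some color to 24, so 112 + 1 = 113.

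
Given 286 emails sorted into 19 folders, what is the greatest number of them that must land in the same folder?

16

If each of the 19 folders held at most 15, the total would be at most 19 × 15 = 285 < 286, a contradiction.
So at least one holds ⌈286/19⌉ = 16.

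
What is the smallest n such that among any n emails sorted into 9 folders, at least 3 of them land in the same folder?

19

There are 9 folders acting as pigeonholes.
With 9 × 2 = 18 emails we could place exactly 2 in each, with no class reaching 3.
One more forces some class to hold 3, so 18 + 1 = 19.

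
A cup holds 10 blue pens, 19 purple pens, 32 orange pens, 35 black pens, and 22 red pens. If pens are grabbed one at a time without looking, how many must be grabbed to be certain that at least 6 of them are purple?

105

The worst case draws every non-purple pen first: 10 + 32 + 35 + 22 = 99.
The next 6 draws are then forced to be purple, giving 99 + 6 = 105.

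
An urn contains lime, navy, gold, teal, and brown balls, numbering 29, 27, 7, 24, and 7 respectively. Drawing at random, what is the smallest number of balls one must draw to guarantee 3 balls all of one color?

The worst case takes 2 balls of each color without reaching 3 of any: 5 × 2 = 10.
The next ball must bring some color to 3, so 10 + 1 = 11.

11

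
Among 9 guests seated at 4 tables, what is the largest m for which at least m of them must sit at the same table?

3

The 9 guests fall into 4 tables.
If each of the 4 tables held at most 2, the total would be at most 4 × 2 = 8 < 9, a contradiction.
So at least one holds ⌈9/4⌉ = 3.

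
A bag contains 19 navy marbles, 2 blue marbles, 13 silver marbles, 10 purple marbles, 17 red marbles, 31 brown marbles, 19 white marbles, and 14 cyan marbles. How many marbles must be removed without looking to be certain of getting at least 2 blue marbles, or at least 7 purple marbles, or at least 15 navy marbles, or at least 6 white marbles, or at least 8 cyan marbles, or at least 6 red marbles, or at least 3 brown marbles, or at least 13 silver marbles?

The worst case stops just short of every target: 14 navy, 1 blue, 12 silver, 6 purple, 5 red, 2 brown, 5 white, 7 cyan — 14 + 1 + 12 + 6 + 5 + 2 + 5 + 7 = 52 marbles.
One more marble must push some color to its target, so 52 + 1 = 53.

53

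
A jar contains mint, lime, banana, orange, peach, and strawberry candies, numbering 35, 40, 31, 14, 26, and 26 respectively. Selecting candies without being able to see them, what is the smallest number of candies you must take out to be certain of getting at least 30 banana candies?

The worst case draws every non-banana candy first: 35 + 40 + 14 + 26 + 26 = 141.
The next 30 draws are then forced to be banana, giving 141 + 30 = 171.

171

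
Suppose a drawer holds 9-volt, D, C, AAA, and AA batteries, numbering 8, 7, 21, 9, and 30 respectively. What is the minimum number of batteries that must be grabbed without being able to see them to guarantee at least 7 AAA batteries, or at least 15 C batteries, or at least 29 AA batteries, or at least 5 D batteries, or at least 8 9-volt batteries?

60

The worst case stops just short of every target: 7 9-volt, 4 D, 14 C, 6 AAA, 28 AA — 7 + 4 + 14 + 6 + 28 = 59 batteries.
One more battery must push some type to its target, so 59 + 1 = 60.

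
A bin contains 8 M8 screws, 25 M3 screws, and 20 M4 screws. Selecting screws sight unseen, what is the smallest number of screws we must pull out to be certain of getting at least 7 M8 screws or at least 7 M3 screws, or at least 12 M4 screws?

The worst case stops just short of every target: 6 M8, 6 M3, 11 M4 — 6 + 6 + 11 = 23 screws.
One more screw must push some size to its target, so 23 + 1 = 24.

24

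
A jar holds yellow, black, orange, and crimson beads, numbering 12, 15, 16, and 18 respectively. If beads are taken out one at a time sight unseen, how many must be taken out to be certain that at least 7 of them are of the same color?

The worst case takes 6 beads of each color without reaching 7 of any: 4 × 6 = 24.
The next bead must bring some color to 7, so 24 + 1 = 25.

25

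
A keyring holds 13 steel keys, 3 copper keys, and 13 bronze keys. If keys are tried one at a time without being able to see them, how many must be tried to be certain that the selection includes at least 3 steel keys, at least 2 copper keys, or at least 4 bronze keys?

The worst case stops just short of every target: 2 steel, 1 copper, 3 bronze — 2 + 1 + 3 = 6 keys.
One more key must push some type to its target, so 6 + 1 = 7.

7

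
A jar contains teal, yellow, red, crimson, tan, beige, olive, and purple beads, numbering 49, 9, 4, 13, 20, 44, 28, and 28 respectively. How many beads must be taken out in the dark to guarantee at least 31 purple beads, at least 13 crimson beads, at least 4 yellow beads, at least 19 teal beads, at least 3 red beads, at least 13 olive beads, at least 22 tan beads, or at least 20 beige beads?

Each of the 8 colors has its own threshold; avoid all of them simultaneously.
The worst case stops just short of every target: 18 teal, 3 yellow, 2 red, 12 crimson, all 20 tan, 19 beige, 12 olive, all 28 purple — 18 + 3 + 2 + 12 + 20 + 19 + 12 + 28 = 114 beads.
One more bead must push some color to its target, so 114 + 1 = 115.

115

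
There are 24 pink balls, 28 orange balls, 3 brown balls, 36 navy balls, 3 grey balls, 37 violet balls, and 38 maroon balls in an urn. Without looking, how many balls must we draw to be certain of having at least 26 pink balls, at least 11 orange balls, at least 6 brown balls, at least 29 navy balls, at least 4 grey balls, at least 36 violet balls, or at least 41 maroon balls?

Each of the 7 colors has its own threshold; avoid all of them simultaneously.
The worst case stops just short of every target: all 24 pink, 10 orange, all 3 brown, 28 navy, 3 grey, 35 violet, all 38 maroon — 24 + 10 + 3 + 28 + 3 + 35 + 38 = 141 balls.
One more ball must push some color to its target, so 141 + 1 = 142.

142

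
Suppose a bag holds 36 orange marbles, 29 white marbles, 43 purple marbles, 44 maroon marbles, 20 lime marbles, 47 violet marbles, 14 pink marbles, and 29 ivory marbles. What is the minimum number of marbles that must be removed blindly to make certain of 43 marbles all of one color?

Treat the 8 colors as pigeonholes.
In the worst case we take at most 42 of each color, but all 36 orange, all 29 white, all 20 lime, all 14 pink, and all 29 ivory (fewer than 42), giving 36 + 29 + 42 + 42 + 20 + 42 + 14 + 29 = 254.
One more marble then forces some color to 43, so 254 + 1 = 255.

255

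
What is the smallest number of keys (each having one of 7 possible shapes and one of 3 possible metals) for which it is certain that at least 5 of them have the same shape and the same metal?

85

There are 7 × 3 = 21 (shape, metal) combinations acting as pigeonholes.
With 21 × 4 = 84 keys we could place exactly 4 in each, with no (shape, metal) pair reaching 5.
One more forces some (shape, metal) pair to hold 5, so 84 + 1 = 85.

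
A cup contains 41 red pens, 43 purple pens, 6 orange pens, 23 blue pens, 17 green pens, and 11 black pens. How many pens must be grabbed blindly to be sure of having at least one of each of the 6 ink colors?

The hardest ink color to obtain is orange: we could draw every other pen first — 141 − 6 = 135 pens — without a single orange one.
The next draw must be orange, so 135 + 1 = 136.

136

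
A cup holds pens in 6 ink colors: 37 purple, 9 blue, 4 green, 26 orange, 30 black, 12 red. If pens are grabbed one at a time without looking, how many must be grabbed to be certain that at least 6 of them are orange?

The worst case draws every non-orange pen first: 37 + 9 + 4 + 30 + 12 = 92.
The next 6 draws are then forced to be orange, giving 92 + 6 = 98.

98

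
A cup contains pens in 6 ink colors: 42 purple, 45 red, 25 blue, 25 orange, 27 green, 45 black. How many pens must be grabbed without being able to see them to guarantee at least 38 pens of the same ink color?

189

Treat the 6 ink colors as pigeonholes.
In the worst case we take at most 37 of each ink color, but all 25 blue, all 25 orange, and all 27 green (fewer than 37), giving 37 + 37 + 25 + 25 + 27 + 37 = 188.
One more pen then forces some ink color to 38, so 188 + 1 = 189.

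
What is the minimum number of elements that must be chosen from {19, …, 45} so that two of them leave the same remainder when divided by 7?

Use the pigeonhole principle on residue classes: group the integers by remainder mod 7; there are 7 residue classes, each nonempty in this range.
Choosing one from each class (7 integers) avoids any shared remainder.
One more choice must repeat a class, so two differ by a multiple of 7. Hence 7 + 1 = 8.

8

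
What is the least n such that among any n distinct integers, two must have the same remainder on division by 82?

83

Two integers differ by a multiple of 82 exactly when they share a remainder mod 82.
There are 82 residue classes mod 82, so 82 integers can all lie in distinct classes.
One more integer must repeat a residue, giving a difference divisible by 82. So n = 82 + 1 = 83.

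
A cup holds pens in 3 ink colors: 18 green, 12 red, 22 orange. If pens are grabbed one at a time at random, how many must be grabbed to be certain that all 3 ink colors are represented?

41

The hardest ink color to obtain is red: we could draw every other pen first — 52 − 12 = 40 pens — without a single red one.
The next draw must be red, so 40 + 1 = 41.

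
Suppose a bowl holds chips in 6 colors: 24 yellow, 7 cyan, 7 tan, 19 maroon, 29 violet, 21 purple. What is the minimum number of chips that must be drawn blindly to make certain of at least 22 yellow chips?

105

To avoid yellow chips as long as possible, exhaust the other 5 colors first.
The worst case draws every non-yellow chip first: 7 + 7 + 19 + 29 + 21 = 83.
The next 22 draws are then forced to be yellow, giving 83 + 22 = 105.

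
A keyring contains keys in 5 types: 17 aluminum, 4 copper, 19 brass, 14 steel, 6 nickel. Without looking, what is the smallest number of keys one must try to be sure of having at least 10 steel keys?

To avoid steel keys as long as possible, exhaust the other 4 types first.
The worst case draws every non-steel key first: 17 + 4 + 19 + 6 = 46.
The next 10 draws are then forced to be steel, giving 46 + 10 = 56.

56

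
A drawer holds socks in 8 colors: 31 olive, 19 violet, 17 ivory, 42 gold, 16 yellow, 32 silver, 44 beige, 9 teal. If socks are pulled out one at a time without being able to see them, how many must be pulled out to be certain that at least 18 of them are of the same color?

128

Treat the 8 colors as pigeonholes.
In the worst case we take at most 17 of each color, but all 16 yellow and all 9 teal (fewer than 17), giving 17 + 17 + 17 + 17 + 16 + 17 + 17 + 9 = 127.
One more sock then forces some color to 18, so 127 + 1 = 128.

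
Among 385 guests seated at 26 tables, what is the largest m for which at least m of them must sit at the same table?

15

The 385 guests fall into 26 tables.
If each of the 26 tables held at most 14, the total would be at most 26 × 14 = 364 < 385, a contradiction.
So at least one holds ⌈385/26⌉ = 15.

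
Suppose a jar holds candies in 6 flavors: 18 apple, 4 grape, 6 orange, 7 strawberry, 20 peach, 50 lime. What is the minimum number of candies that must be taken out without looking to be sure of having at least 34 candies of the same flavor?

89

Treat the 6 flavors as pigeonholes.
In the worst case we take at most 33 of each flavor, but all 18 apple, all 4 grape, all 6 orange, all 7 strawberry, and all 20 peach (fewer than 33), giving 18 + 4 + 6 + 7 + 20 + 33 = 88.
One more candy then forces some flavor to 34, so 88 + 1 = 89.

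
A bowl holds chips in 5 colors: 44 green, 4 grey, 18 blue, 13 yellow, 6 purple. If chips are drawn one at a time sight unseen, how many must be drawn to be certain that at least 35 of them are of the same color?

76

Treat the 5 colors as pigeonholes.
In the worst case we take at most 34 of each color, but all 4 grey, all 18 blue, all 13 yellow, and all 6 purple (fewer than 34), giving 34 + 4 + 18 + 13 + 6 = 75.
One more chip then forces some color to 35, so 75 + 1 = 76.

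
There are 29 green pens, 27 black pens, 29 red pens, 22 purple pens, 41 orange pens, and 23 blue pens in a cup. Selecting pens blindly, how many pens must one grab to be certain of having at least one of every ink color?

The hardest ink color to obtain is purple: we could draw every other pen first — 171 − 22 = 149 pens — without a single purple one.
The next draw must be purple, so 149 + 1 = 150.

150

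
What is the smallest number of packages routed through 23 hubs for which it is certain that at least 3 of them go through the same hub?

There are 23 hubs acting as pigeonholes.
With 23 × 2 = 46 packages we could place exactly 2 in each, with no class reaching 3.
One more forces some class to hold 3, so 46 + 1 = 47.

47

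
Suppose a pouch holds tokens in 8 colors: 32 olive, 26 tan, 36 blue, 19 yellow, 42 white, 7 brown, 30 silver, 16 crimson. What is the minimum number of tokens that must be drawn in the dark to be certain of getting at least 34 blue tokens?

The worst case draws every non-blue token first: 32 + 26 + 19 + 42 + 7 + 30 + 16 = 172.
The next 34 draws are then forced to be blue, giving 172 + 34 = 206.

206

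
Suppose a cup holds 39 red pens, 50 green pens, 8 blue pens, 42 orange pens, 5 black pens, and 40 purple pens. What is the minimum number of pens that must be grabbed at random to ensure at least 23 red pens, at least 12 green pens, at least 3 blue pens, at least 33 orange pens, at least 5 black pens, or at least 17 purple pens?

88

Each of the 6 ink colors has its own threshold; avoid all of them simultaneously.
The worst case stops just short of every target: 22 red, 11 green, 2 blue, 32 orange, 4 black, 16 purple — 22 + 11 + 2 + 32 + 4 + 16 = 87 pens.
One more pen must push some ink color to its target, so 87 + 1 = 88.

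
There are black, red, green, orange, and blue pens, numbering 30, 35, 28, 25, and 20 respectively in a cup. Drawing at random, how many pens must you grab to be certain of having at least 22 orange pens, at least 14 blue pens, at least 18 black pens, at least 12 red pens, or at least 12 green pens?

74

Each of the 5 ink colors has its own threshold; avoid all of them simultaneously.
The worst case stops just short of every target: 17 black, 11 red, 11 green, 21 orange, 13 blue — 17 + 11 + 11 + 21 + 13 = 73 pens.
One more pen must push some ink color to its target, so 73 + 1 = 74.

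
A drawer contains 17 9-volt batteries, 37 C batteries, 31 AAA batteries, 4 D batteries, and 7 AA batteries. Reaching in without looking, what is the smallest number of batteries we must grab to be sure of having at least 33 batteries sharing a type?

Treat the 5 types as pigeonholes.
In the worst case we take at most 32 of each type, but all 17 9-volt, all 31 AAA, all 4 D, and all 7 AA (fewer than 32), giving 17 + 32 + 31 + 4 + 7 = 91.
One more battery then forces some type to 33, so 91 + 1 = 92.

92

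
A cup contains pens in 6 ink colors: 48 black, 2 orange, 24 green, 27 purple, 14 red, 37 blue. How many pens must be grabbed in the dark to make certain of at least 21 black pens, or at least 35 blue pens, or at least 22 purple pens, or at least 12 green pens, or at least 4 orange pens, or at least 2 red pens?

Each of the 6 ink colors has its own threshold; avoid all of them simultaneously.
The worst case stops just short of every target: 20 black, all 2 orange, 11 green, 21 purple, 1 red, 34 blue — 20 + 2 + 11 + 21 + 1 + 34 = 89 pens.
One more pen must push some ink color to its target, so 89 + 1 = 90.

90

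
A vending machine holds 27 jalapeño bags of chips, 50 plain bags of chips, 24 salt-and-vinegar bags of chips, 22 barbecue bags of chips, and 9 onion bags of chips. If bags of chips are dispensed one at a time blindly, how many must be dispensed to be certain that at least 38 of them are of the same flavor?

Treat the 5 flavors as pigeonholes.
In the worst case we take at most 37 of each flavor, but all 27 jalapeño, all 24 salt-and-vinegar, all 22 barbecue, and all 9 onion (fewer than 37), giving 27 + 37 + 24 + 22 + 9 = 119.
One more bag of chips then forces some flavor to 38, so 119 + 1 = 120.

120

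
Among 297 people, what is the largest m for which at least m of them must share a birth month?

If each of the 12 months of the year held at most 24, the total would be at most 12 × 24 = 288 < 297, a contradiction.
So at least one holds ⌈297/12⌉ = 25.

25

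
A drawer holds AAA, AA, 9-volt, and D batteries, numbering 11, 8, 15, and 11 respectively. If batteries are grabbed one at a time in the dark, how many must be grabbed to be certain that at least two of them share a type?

Treat the 4 types as pigeonholes.
The worst case takes 1 battery of each type without reaching 2 of any: 4 × 1 = 4.
The next battery must bring some type to 2, so 4 + 1 = 5.

5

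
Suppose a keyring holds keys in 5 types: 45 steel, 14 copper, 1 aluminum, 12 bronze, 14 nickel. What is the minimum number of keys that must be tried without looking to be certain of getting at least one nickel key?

73

To avoid nickel keys as long as possible, exhaust the other 4 types first.
The worst case draws every non-nickel key first: 45 + 14 + 1 + 12 = 72.
The next draw is then forced to be nickel, giving 72 + 1 = 73.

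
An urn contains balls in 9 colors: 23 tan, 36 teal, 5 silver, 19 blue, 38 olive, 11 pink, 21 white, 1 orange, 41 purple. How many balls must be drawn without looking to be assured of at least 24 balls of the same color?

150

Treat the 9 colors as pigeonholes.
In the worst case we take at most 23 of each color, but all 5 silver, all 19 blue, all 11 pink, all 21 white, and all 1 orange (fewer than 23), giving 23 + 23 + 5 + 19 + 23 + 11 + 21 + 1 + 23 = 149.
One more ball then forces some color to 24, so 149 + 1 = 150.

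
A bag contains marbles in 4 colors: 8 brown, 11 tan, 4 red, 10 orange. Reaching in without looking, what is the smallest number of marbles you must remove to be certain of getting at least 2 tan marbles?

The worst case draws every non-tan marble first: 8 + 4 + 10 = 22.
The next 2 draws are then forced to be tan, giving 22 + 2 = 24.

24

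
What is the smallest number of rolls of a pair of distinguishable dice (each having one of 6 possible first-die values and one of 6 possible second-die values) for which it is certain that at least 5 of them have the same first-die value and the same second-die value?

There are 6 × 6 = 36 (first-die value, second-die value) combinations acting as pigeonholes.
With 36 × 4 = 144 rolls of a pair of distinguishable dice we could place exactly 4 in each, with no (first-die value, second-die value) pair reaching 5.
One more forces some (first-die value, second-die value) pair to hold 5, so 144 + 1 = 145.

145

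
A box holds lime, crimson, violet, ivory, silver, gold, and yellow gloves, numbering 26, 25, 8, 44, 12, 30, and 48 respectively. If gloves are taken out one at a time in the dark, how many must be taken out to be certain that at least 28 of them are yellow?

173

To avoid yellow gloves as long as possible, exhaust the other 6 colors first.
The worst case draws every non-yellow glove first: 26 + 25 + 8 + 44 + 12 + 30 = 145.
The next 28 draws are then forced to be yellow, giving 145 + 28 = 173.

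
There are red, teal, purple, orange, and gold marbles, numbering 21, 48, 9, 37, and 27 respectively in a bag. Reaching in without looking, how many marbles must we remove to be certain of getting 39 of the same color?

In the worst case we take at most 38 of each color, but all 21 red, all 9 purple, all 37 orange, and all 27 gold (fewer than 38), giving 21 + 38 + 9 + 37 + 27 = 132.
One more marble then forces some color to 39, so 132 + 1 = 133.

133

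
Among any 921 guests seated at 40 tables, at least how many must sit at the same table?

24

The 921 guests fall into 40 tables.
If each of the 40 tables held at most 23, the total would be at most 40 × 23 = 920 < 921, a contradiction.
So at least one holds ⌈921/40⌉ = 24.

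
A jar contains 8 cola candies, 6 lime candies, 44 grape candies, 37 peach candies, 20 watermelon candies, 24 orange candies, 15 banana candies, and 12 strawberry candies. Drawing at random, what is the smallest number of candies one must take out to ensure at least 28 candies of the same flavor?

140

Treat the 8 flavors as pigeonholes.
In the worst case we take at most 27 of each flavor, but all 8 cola, all 6 lime, all 20 watermelon, all 24 orange, all 15 banana, and all 12 strawberry (fewer than 27), giving 8 + 6 + 27 + 27 + 20 + 24 + 15 + 12 = 139.
One more candy then forces some flavor to 28, so 139 + 1 = 140.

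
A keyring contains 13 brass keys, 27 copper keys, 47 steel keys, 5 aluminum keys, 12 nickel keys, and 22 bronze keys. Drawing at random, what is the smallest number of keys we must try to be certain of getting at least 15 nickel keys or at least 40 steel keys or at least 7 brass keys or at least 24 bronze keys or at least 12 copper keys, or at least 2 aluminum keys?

The worst case stops just short of every target: 6 brass, 11 copper, 39 steel, 1 aluminum, all 12 nickel, all 22 bronze — 6 + 11 + 39 + 1 + 12 + 22 = 91 keys.
One more key must push some type to its target, so 91 + 1 = 92.

92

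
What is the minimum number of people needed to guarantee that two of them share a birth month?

13

There are 12 months of the year acting as pigeonholes.
With 12 people we could place one in each, avoiding any repeat.
One more forces some class to hold 2, so 12 + 1 = 13.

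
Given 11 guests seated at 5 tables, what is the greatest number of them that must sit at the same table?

3

The 11 guests fall into 5 tables.
If each of the 5 tables held at most 2, the total would be at most 5 × 2 = 10 < 11, a contradiction.
So at least one holds ⌈11/5⌉ = 3.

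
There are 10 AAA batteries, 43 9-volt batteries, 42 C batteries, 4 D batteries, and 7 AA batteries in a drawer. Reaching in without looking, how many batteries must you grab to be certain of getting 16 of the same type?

52

In the worst case we take at most 15 of each type, but all 10 AAA, all 4 D, and all 7 AA (fewer than 15), giving 10 + 15 + 15 + 4 + 7 = 51.
One more battery then forces some type to 16, so 51 + 1 = 52.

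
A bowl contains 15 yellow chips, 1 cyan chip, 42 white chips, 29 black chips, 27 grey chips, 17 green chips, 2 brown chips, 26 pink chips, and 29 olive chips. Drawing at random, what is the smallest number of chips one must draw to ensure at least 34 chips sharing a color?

180

Treat the 9 colors as pigeonholes.
In the worst case we take at most 33 of each color, but all 15 yellow, all 1 cyan, all 29 black, all 27 grey, all 17 green, all 2 brown, all 26 pink, and all 29 olive (fewer than 33), giving 15 + 1 + 33 + 29 + 27 + 17 + 2 + 26 + 29 = 179.
One more chip then forces some color to 34, so 179 + 1 = 180.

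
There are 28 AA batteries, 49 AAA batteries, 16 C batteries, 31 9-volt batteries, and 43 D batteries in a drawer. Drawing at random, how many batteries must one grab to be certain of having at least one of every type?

152

The hardest type to obtain is C: we could draw every other battery first — 167 − 16 = 151 batteries — without a single C one.
The next draw must be C, so 151 + 1 = 152.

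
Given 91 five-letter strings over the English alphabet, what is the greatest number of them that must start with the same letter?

There are 26 possible first letters, which serve as the pigeonholes.
If each of the 26 possible first letters held at most 3, the total would be at most 26 × 3 = 78 < 91, a contradiction.
So at least one holds ⌈91/26⌉ = 4.

4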